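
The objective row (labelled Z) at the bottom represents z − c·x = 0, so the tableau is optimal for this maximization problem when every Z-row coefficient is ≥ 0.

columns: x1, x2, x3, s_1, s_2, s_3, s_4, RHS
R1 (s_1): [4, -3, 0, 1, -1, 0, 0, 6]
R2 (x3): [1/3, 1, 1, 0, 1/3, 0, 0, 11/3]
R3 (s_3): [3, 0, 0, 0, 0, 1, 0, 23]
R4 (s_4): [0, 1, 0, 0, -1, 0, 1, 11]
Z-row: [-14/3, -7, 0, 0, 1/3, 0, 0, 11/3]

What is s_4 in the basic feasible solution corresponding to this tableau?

11

s_4 is basic (row 4); its value is the RHS of that row, 11.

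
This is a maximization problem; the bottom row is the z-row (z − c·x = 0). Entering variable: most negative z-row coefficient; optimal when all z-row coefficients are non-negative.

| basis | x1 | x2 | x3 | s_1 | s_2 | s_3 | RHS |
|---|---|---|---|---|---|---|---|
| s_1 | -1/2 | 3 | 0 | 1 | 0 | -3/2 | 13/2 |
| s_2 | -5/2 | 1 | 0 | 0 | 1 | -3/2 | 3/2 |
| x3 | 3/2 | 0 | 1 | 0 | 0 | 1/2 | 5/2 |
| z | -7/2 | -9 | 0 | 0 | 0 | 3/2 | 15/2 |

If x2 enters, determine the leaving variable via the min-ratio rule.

Column x2 entries and ratios — s_1: (13/2)/3 = 13/6; s_2: (3/2)/1 = 3/2; x3: 0 ≤ 0, skip.
Smallest ratio is 3/2 in the row of s_2, so s_2 leaves.

s_2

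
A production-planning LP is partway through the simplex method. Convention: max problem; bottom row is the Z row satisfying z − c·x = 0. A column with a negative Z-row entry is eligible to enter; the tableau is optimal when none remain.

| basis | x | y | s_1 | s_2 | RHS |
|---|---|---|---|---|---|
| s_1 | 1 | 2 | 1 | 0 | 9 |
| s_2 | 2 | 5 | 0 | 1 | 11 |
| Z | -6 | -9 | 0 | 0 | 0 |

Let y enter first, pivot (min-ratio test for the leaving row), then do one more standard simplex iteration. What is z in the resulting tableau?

Ratio test on column y — row 1: 9/2 = 9/2; row 2: 11/5 = 11/5. Minimum is 11/5 at row 2 (s_2 leaves); pivot element 5.
Pivot on row 2; the Z-row RHS becomes 0 − (-9)·(11/5) = 99/5.
Next entering variable (most negative Z-row entry -12/5): x.
Ratio test on column x — row 1: (23/5)/(1/5) = 23; row 2: (11/5)/(2/5) = 11/2. Minimum is 11/2 at row 2 (y leaves); pivot element 2/5.
After the second pivot the Z-row RHS is 99/5 − (-12/5)·(11/2) = 33.

33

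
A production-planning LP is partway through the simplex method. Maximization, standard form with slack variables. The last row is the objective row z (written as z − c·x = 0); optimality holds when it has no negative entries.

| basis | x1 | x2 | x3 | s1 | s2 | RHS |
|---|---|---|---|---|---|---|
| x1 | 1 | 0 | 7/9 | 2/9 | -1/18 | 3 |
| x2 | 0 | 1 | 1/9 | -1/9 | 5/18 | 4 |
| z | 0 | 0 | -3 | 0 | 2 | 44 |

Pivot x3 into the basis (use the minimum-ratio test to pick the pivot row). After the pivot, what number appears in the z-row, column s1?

Ratio test on column x3 — row 1: 3/(7/9) = 27/7; row 2: 4/(1/9) = 36. Minimum is 27/7 at row 1 (x1 leaves); pivot element 7/9.
Divide row 1 by 7/9; eliminate column x3 from the other rows.
z-row update in column s1: 0 − (-3)·(2/7) = 6/7.

6/7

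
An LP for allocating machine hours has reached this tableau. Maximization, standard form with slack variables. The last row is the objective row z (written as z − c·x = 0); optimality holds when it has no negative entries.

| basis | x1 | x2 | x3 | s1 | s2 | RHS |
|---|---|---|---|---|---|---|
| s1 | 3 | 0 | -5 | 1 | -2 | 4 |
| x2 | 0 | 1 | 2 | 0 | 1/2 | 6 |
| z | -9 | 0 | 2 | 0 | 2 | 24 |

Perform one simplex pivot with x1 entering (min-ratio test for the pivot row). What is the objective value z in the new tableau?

Ratio test on column x1 — row 1: 4/3 = 4/3; row 2: entry 0 ≤ 0. Minimum is 4/3 at row 1 (s1 leaves); pivot element 3.
Pivot on row 1; the z-row RHS becomes 24 − (-9)·(4/3) = 36.

36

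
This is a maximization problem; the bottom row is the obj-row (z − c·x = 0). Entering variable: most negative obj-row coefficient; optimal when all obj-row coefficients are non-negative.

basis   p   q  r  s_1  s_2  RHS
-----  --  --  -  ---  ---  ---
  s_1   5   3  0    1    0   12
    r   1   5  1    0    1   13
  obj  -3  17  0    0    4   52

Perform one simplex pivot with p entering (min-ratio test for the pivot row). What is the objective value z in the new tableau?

Ratio test on column p — row 1: 12/5 = 12/5; row 2: 13/1 = 13. Minimum is 12/5 at row 1 (s_1 leaves); pivot element 5.
Pivot on row 1; the obj-row RHS becomes 52 − (-3)·(12/5) = 296/5.

296/5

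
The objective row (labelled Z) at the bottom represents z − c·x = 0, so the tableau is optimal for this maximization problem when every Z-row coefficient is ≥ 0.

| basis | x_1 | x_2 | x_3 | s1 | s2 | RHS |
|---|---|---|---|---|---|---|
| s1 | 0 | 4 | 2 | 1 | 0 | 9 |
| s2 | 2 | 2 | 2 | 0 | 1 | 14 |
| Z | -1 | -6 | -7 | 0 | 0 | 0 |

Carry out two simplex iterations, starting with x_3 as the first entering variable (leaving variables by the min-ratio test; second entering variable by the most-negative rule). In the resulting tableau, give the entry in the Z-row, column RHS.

Ratio test on column x_3 — row 1: 9/2 = 9/2; row 2: 14/2 = 7. Minimum is 9/2 at row 1 (s1 leaves); pivot element 2.
Divide row 1 by 2; eliminate column x_3 from the other rows.
Second iteration: most negative Z-row entry is -1 in column x_1, so x_1 enters.
Ratio test on column x_1 — row 1: entry 0 ≤ 0; row 2: 5/2 = 5/2. Minimum is 5/2 at row 2 (s2 leaves); pivot element 2.
Divide row 2 by 2; eliminate column x_1 from the other rows.
After both pivots, the entry at the Z-row, column RHS is 34.

34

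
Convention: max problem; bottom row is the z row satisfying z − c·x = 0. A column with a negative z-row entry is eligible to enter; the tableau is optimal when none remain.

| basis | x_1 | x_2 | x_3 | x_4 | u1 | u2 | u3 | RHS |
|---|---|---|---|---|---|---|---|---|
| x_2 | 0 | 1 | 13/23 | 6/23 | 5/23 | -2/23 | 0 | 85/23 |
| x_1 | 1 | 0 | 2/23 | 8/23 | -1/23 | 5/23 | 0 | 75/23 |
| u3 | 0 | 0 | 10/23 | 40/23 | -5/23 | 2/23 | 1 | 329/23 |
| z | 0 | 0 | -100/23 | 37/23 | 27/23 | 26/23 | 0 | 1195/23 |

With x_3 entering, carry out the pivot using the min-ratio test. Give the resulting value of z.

Ratio test on column x_3 — row 1: (85/23)/(13/23) = 85/13; row 2: (75/23)/(2/23) = 75/2; row 3: (329/23)/(10/23) = 329/10. Minimum is 85/13 at row 1 (x_2 leaves); pivot element 13/23.
Pivot on row 1; the z-row RHS becomes 1195/23 − (-100/23)·(85/13) = 1045/13.

1045/13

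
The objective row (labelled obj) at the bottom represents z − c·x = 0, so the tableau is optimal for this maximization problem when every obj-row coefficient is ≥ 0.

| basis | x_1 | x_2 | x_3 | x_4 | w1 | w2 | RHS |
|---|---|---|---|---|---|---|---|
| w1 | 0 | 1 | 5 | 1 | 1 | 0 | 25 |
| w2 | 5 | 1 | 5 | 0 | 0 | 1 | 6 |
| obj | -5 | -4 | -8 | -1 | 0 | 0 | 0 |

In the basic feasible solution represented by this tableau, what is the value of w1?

w1 is basic (row 1); its value is the RHS of that row, 25.

25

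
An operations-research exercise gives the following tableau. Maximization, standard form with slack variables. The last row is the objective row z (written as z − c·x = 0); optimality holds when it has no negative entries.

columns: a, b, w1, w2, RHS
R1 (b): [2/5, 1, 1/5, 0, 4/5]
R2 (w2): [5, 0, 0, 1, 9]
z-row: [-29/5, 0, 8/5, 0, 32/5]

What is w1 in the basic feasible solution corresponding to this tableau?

0

w1 is not in the basis, so in the current basic feasible solution w1 = 0.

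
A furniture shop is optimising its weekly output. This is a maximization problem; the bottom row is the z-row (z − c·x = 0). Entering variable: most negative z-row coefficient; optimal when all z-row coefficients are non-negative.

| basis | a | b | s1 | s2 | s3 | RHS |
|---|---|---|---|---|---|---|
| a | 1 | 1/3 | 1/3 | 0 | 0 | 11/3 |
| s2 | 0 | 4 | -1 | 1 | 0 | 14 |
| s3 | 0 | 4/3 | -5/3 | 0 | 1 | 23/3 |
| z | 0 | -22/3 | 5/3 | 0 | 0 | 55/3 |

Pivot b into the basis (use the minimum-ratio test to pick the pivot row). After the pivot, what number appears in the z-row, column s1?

-1/6

Ratio test on column b — row 1: (11/3)/(1/3) = 11; row 2: 14/4 = 7/2; row 3: (23/3)/(4/3) = 23/4. Minimum is 7/2 at row 2 (s2 leaves); pivot element 4.
Divide row 2 by 4; eliminate column b from the other rows.
z-row update in column s1: 5/3 − (-22/3)·(-1/4) = -1/6.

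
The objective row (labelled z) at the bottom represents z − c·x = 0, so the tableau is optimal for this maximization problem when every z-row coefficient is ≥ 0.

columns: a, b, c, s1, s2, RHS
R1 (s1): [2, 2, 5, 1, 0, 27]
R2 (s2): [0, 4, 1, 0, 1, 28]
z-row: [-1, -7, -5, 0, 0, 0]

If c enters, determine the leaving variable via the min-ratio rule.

s1

Column c entries and ratios — s1: 27/5 = 27/5; s2: 28/1 = 28.
Smallest ratio is 27/5 in the row of s1, so s1 leaves.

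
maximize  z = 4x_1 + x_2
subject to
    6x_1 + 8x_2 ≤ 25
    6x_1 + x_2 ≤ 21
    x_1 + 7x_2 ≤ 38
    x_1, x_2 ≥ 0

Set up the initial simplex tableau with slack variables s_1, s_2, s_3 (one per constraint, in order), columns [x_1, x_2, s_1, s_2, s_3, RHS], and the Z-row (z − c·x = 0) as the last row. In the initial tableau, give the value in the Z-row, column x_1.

-4

The Z-row carries the negated objective coefficients: the x_1 entry is -4.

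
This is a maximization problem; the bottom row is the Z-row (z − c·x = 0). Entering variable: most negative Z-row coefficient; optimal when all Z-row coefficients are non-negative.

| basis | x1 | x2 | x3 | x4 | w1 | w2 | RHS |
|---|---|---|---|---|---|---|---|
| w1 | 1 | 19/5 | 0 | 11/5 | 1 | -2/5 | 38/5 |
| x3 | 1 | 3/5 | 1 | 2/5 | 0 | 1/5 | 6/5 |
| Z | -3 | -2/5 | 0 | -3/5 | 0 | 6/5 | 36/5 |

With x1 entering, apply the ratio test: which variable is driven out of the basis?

Column x1 entries and ratios — w1: (38/5)/1 = 38/5; x3: (6/5)/1 = 6/5.
Smallest ratio is 6/5 in the row of x3, so x3 leaves.

x3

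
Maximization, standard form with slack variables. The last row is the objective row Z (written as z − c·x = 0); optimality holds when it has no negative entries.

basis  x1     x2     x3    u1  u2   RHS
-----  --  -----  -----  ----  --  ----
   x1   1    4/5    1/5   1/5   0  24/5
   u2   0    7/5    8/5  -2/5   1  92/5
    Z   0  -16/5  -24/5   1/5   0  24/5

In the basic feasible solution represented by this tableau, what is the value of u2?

92/5

u2 is basic (row 2); its value is the RHS of that row, 92/5.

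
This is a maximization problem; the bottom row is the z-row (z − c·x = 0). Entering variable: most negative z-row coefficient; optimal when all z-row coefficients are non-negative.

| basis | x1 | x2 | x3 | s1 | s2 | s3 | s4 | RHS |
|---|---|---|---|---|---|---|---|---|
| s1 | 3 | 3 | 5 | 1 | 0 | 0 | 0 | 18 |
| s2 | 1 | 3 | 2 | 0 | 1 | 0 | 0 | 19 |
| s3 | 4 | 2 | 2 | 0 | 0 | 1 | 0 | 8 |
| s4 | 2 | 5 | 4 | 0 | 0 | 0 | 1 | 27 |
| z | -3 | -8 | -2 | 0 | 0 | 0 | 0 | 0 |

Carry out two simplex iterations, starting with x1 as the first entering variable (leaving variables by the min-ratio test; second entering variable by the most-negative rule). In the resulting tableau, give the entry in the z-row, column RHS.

32

Ratio test on column x1 — row 1: 18/3 = 6; row 2: 19/1 = 19; row 3: 8/4 = 2; row 4: 27/2 = 27/2. Minimum is 2 at row 3 (s3 leaves); pivot element 4.
Divide row 3 by 4; eliminate column x1 from the other rows.
Second iteration: most negative z-row entry is -13/2 in column x2, so x2 enters.
Ratio test on column x2 — row 1: 12/(3/2) = 8; row 2: 17/(5/2) = 34/5; row 3: 2/(1/2) = 4; row 4: 23/4 = 23/4. Minimum is 4 at row 3 (x1 leaves); pivot element 1/2.
Divide row 3 by 1/2; eliminate column x2 from the other rows.
After both pivots, the entry at the z-row, column RHS is 32.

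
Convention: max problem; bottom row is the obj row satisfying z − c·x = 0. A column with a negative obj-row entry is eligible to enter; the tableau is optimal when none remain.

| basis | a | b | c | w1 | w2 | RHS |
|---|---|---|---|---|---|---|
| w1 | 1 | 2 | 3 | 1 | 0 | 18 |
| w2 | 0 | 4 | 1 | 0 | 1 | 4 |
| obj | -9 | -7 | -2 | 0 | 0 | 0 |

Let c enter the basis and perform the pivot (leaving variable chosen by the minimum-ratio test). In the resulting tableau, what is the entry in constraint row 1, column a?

1

Ratio test on column c — row 1: 18/3 = 6; row 2: 4/1 = 4. Minimum is 4 at row 2 (w2 leaves); pivot element 1.
Divide row 2 by 1; eliminate column c from the other rows.
Row 1 update in column a: 1 − 3·0 = 1.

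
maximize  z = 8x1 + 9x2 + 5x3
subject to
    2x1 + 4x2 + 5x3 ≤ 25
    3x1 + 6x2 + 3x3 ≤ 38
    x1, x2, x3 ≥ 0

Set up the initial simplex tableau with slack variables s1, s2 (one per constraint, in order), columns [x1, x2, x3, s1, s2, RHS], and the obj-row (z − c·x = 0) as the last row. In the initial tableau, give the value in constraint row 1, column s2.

0

Slack s2 belongs to constraint 2; its column is the unit vector e_2, so the entry in row 1 is 0.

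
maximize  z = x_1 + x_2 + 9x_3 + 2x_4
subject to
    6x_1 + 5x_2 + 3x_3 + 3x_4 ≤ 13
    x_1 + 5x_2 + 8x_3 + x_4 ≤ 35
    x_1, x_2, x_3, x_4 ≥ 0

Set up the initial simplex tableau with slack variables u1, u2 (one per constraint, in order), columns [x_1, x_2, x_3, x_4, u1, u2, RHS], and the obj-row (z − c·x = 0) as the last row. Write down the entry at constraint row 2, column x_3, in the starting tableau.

Constraint 2 has coefficient 8 on x_3.

8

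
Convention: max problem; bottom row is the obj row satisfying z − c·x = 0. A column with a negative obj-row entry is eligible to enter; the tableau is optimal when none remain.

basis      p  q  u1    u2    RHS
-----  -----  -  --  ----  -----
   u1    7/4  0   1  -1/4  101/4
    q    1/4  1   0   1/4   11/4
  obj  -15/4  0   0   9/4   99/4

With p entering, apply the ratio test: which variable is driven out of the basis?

Column p entries and ratios — u1: (101/4)/(7/4) = 101/7; q: (11/4)/(1/4) = 11.
Smallest ratio is 11 in the row of q, so q leaves.

q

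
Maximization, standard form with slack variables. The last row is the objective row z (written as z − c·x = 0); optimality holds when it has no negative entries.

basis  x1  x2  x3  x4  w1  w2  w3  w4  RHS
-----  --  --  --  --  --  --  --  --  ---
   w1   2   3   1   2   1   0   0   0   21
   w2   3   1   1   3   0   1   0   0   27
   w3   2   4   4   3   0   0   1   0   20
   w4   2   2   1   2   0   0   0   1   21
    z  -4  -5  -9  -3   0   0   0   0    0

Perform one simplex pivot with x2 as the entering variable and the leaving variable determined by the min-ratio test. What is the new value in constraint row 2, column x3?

0

Ratio test on column x2 — row 1: 21/3 = 7; row 2: 27/1 = 27; row 3: 20/4 = 5; row 4: 21/2 = 21/2. Minimum is 5 at row 3 (w3 leaves); pivot element 4.
Divide row 3 by 4; eliminate column x2 from the other rows.
Row 2 update in column x3: 1 − 1·1 = 0.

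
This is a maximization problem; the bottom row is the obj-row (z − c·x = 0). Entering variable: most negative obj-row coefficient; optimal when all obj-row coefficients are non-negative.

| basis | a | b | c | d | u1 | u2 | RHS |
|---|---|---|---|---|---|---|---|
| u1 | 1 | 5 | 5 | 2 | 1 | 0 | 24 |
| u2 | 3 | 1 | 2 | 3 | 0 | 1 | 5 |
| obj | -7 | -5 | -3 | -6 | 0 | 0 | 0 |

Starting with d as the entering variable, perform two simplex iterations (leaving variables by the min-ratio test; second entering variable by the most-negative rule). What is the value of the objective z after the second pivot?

316/13

Ratio test on column d — row 1: 24/2 = 12; row 2: 5/3 = 5/3. Minimum is 5/3 at row 2 (u2 leaves); pivot element 3.
Pivot on row 2; the obj-row RHS becomes 0 − (-6)·(5/3) = 10.
Next entering variable (most negative obj-row entry -3): b.
Ratio test on column b — row 1: (62/3)/(13/3) = 62/13; row 2: (5/3)/(1/3) = 5. Minimum is 62/13 at row 1 (u1 leaves); pivot element 13/3.
After the second pivot the obj-row RHS is 10 − (-3)·(62/13) = 316/13.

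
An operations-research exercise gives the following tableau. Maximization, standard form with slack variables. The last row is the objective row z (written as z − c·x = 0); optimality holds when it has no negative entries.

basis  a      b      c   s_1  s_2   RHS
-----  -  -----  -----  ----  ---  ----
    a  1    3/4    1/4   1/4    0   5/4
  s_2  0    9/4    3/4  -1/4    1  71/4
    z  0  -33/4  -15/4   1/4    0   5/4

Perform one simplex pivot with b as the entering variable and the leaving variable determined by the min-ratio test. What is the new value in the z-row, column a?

Ratio test on column b — row 1: (5/4)/(3/4) = 5/3; row 2: (71/4)/(9/4) = 71/9. Minimum is 5/3 at row 1 (a leaves); pivot element 3/4.
Divide row 1 by 3/4; eliminate column b from the other rows.
z-row update in column a: 0 − (-33/4)·(4/3) = 11.

11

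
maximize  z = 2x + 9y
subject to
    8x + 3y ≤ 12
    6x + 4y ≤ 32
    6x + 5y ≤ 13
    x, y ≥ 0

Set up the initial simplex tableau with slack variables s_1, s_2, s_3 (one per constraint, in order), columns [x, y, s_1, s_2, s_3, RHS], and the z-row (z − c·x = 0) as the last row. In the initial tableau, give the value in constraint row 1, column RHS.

The RHS of constraint 1 is b_1 = 12.

12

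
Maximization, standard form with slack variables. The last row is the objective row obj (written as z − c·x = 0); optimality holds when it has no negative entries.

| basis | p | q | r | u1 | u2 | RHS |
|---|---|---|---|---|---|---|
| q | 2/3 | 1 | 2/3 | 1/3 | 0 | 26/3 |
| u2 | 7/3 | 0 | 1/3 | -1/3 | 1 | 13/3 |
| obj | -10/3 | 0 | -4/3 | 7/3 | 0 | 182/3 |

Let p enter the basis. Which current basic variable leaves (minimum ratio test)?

Column p entries and ratios — q: (26/3)/(2/3) = 13; u2: (13/3)/(7/3) = 13/7.
Smallest ratio is 13/7 in the row of u2, so u2 leaves.

u2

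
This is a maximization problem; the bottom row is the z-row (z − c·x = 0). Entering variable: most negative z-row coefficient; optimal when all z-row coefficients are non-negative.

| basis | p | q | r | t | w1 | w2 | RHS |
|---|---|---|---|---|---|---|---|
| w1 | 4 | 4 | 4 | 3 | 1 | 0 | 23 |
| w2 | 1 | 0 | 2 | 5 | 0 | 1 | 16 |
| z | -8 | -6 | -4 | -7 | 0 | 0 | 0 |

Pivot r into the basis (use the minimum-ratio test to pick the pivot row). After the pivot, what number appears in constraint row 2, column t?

Ratio test on column r — row 1: 23/4 = 23/4; row 2: 16/2 = 8. Minimum is 23/4 at row 1 (w1 leaves); pivot element 4.
Divide row 1 by 4; eliminate column r from the other rows.
Row 2 update in column t: 5 − 2·(3/4) = 7/2.

7/2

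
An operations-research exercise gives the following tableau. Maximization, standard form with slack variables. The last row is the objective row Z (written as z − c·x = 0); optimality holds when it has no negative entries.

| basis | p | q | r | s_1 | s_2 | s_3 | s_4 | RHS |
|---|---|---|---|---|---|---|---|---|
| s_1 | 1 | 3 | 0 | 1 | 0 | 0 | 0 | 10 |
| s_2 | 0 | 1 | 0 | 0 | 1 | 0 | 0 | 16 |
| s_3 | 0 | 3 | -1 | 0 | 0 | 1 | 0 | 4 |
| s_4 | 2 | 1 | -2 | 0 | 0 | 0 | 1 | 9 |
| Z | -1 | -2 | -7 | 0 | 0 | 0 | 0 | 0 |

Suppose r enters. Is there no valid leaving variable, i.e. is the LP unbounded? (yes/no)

yes

Every constraint-row entry in column r is ≤ 0, so increasing r is unbounded.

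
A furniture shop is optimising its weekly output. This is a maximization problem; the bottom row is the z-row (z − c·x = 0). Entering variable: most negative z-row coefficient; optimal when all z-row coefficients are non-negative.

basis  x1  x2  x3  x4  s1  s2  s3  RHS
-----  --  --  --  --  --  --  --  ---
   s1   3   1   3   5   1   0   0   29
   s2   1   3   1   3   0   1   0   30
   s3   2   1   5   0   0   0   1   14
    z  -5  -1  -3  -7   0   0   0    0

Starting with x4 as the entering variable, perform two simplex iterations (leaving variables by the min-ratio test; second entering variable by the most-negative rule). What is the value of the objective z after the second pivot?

Ratio test on column x4 — row 1: 29/5 = 29/5; row 2: 30/3 = 10; row 3: entry 0 ≤ 0. Minimum is 29/5 at row 1 (s1 leaves); pivot element 5.
Pivot on row 1; the z-row RHS becomes 0 − (-7)·(29/5) = 203/5.
Next entering variable (most negative z-row entry -4/5): x1.
Ratio test on column x1 — row 1: (29/5)/(3/5) = 29/3; row 2: entry -4/5 ≤ 0; row 3: 14/2 = 7. Minimum is 7 at row 3 (s3 leaves); pivot element 2.
After the second pivot the z-row RHS is 203/5 − (-4/5)·7 = 231/5.

231/5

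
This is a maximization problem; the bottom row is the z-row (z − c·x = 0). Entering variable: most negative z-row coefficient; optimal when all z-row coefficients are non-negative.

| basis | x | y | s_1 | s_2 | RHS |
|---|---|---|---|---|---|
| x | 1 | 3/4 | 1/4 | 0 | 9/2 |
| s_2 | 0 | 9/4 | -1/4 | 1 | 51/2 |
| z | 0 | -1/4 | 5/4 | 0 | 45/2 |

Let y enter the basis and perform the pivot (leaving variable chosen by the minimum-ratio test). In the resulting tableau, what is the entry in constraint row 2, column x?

Ratio test on column y — row 1: (9/2)/(3/4) = 6; row 2: (51/2)/(9/4) = 34/3. Minimum is 6 at row 1 (x leaves); pivot element 3/4.
Divide row 1 by 3/4; eliminate column y from the other rows.
Row 2 update in column x: 0 − (9/4)·(4/3) = -3.

-3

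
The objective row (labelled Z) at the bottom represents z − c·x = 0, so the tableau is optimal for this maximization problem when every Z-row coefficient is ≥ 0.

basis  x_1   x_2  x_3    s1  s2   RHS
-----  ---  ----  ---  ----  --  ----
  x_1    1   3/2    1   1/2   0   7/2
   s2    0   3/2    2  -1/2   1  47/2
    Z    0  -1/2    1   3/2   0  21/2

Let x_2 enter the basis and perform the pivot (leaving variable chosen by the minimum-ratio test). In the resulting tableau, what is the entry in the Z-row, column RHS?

35/3

Ratio test on column x_2 — row 1: (7/2)/(3/2) = 7/3; row 2: (47/2)/(3/2) = 47/3. Minimum is 7/3 at row 1 (x_1 leaves); pivot element 3/2.
Divide row 1 by 3/2; eliminate column x_2 from the other rows.
Z-row update in column RHS: 21/2 − (-1/2)·(7/3) = 35/3.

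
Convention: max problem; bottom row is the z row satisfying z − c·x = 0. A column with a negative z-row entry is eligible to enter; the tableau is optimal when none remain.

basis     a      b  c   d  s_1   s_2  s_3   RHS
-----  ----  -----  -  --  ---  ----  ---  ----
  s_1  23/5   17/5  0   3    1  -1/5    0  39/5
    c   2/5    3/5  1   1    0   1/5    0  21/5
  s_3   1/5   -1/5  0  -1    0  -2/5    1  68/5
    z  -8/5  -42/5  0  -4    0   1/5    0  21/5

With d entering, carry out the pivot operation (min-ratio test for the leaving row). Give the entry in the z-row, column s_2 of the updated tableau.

Ratio test on column d — row 1: (39/5)/3 = 13/5; row 2: (21/5)/1 = 21/5; row 3: entry -1 ≤ 0. Minimum is 13/5 at row 1 (s_1 leaves); pivot element 3.
Divide row 1 by 3; eliminate column d from the other rows.
z-row update in column s_2: 1/5 − (-4)·(-1/15) = -1/15.

-1/15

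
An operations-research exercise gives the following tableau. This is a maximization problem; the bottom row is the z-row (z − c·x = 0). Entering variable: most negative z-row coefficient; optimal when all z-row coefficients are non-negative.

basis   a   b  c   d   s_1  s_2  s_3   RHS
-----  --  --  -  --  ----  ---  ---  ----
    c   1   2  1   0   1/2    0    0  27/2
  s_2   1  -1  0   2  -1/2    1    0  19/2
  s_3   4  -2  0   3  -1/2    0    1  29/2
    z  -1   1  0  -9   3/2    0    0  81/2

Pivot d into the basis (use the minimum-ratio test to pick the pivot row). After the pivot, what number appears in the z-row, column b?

-7/2

Ratio test on column d — row 1: entry 0 ≤ 0; row 2: (19/2)/2 = 19/4; row 3: (29/2)/3 = 29/6. Minimum is 19/4 at row 2 (s_2 leaves); pivot element 2.
Divide row 2 by 2; eliminate column d from the other rows.
z-row update in column b: 1 − (-9)·(-1/2) = -7/2.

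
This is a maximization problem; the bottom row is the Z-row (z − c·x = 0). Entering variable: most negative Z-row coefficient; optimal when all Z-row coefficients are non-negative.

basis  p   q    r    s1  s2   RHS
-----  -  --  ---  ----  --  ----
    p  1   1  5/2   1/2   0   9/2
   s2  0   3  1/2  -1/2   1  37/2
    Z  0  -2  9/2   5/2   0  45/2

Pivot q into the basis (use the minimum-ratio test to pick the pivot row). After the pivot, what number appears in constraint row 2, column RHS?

5

Ratio test on column q — row 1: (9/2)/1 = 9/2; row 2: (37/2)/3 = 37/6. Minimum is 9/2 at row 1 (p leaves); pivot element 1.
Divide row 1 by 1; eliminate column q from the other rows.
Row 2 update in column RHS: 37/2 − 3·(9/2) = 5.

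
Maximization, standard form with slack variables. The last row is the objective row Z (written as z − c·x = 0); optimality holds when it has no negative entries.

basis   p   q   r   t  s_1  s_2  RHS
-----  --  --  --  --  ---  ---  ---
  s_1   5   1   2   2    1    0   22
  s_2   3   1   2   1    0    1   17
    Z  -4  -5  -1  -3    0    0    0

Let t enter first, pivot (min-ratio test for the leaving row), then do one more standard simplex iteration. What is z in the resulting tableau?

75

Ratio test on column t — row 1: 22/2 = 11; row 2: 17/1 = 17. Minimum is 11 at row 1 (s_1 leaves); pivot element 2.
Pivot on row 1; the Z-row RHS becomes 0 − (-3)·11 = 33.
Next entering variable (most negative Z-row entry -7/2): q.
Ratio test on column q — row 1: 11/(1/2) = 22; row 2: 6/(1/2) = 12. Minimum is 12 at row 2 (s_2 leaves); pivot element 1/2.
After the second pivot the Z-row RHS is 33 − (-7/2)·12 = 75.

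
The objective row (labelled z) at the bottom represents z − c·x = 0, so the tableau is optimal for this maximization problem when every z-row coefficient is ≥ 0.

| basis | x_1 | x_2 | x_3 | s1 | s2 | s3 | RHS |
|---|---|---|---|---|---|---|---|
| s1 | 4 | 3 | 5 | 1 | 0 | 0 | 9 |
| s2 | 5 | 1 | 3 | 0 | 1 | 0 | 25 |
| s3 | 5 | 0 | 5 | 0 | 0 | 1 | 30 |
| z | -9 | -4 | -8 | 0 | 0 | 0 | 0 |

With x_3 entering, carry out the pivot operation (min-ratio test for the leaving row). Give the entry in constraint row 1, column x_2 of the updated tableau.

3/5

Ratio test on column x_3 — row 1: 9/5 = 9/5; row 2: 25/3 = 25/3; row 3: 30/5 = 6. Minimum is 9/5 at row 1 (s1 leaves); pivot element 5.
Divide row 1 by 5; eliminate column x_3 from the other rows.
In the new row 1, the x_2 entry is the old entry divided by the pivot: 3/5 = 3/5.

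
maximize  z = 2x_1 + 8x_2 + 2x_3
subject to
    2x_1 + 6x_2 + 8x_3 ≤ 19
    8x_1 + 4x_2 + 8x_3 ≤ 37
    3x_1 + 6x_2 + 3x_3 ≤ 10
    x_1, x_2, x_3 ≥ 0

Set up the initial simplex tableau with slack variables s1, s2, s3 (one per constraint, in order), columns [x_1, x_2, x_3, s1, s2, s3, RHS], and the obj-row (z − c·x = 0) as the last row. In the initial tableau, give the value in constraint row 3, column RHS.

10

The RHS of constraint 3 is b_3 = 10.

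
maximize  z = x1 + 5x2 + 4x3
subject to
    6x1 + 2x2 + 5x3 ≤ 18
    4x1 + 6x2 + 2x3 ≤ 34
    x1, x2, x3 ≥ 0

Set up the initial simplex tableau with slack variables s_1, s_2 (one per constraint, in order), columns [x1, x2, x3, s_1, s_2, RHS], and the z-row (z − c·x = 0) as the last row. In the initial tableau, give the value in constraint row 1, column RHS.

The RHS of constraint 1 is b_1 = 18.

18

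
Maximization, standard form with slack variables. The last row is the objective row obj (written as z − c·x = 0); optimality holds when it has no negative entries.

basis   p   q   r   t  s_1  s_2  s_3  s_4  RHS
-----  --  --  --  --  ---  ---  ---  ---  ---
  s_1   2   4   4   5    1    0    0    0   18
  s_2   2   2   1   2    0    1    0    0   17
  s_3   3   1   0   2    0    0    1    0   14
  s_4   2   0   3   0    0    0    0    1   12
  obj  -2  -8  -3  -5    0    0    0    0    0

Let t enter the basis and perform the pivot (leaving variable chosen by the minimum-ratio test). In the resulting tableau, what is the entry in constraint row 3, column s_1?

-2/5

Ratio test on column t — row 1: 18/5 = 18/5; row 2: 17/2 = 17/2; row 3: 14/2 = 7; row 4: entry 0 ≤ 0. Minimum is 18/5 at row 1 (s_1 leaves); pivot element 5.
Divide row 1 by 5; eliminate column t from the other rows.
Row 3 update in column s_1: 0 − 2·(1/5) = -2/5.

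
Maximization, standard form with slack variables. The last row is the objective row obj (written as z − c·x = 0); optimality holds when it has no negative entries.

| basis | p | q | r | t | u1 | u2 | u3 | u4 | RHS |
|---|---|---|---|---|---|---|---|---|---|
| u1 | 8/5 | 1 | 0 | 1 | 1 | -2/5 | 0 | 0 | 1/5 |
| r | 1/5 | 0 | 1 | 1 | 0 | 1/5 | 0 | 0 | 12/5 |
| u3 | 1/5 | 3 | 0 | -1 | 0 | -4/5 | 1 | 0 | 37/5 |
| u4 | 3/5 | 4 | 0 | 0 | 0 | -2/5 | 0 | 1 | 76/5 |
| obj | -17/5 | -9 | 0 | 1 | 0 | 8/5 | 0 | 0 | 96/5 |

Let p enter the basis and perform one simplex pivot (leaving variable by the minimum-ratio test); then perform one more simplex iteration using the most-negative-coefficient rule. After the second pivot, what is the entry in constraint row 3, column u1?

Ratio test on column p — row 1: (1/5)/(8/5) = 1/8; row 2: (12/5)/(1/5) = 12; row 3: (37/5)/(1/5) = 37; row 4: (76/5)/(3/5) = 76/3. Minimum is 1/8 at row 1 (u1 leaves); pivot element 8/5.
Divide row 1 by 8/5; eliminate column p from the other rows.
Second iteration: most negative obj-row entry is -55/8 in column q, so q enters.
Ratio test on column q — row 1: (1/8)/(5/8) = 1/5; row 2: entry -1/8 ≤ 0; row 3: (59/8)/(23/8) = 59/23; row 4: (121/8)/(29/8) = 121/29. Minimum is 1/5 at row 1 (p leaves); pivot element 5/8.
Divide row 1 by 5/8; eliminate column q from the other rows.
After both pivots, the entry at constraint row 3, column u1 is -3.

-3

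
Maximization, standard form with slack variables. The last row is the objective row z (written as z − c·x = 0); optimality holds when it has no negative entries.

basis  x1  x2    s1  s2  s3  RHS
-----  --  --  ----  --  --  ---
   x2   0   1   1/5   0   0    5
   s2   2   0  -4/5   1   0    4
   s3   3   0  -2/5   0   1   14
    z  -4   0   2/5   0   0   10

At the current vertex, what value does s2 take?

s2 is basic (row 2); its value is the RHS of that row, 4.

4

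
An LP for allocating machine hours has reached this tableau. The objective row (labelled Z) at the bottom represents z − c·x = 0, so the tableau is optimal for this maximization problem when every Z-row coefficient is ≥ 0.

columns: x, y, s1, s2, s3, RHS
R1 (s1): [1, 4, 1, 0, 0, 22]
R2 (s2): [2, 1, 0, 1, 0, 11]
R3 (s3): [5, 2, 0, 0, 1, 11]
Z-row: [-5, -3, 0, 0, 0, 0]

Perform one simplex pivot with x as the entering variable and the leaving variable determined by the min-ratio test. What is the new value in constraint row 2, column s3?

Ratio test on column x — row 1: 22/1 = 22; row 2: 11/2 = 11/2; row 3: 11/5 = 11/5. Minimum is 11/5 at row 3 (s3 leaves); pivot element 5.
Divide row 3 by 5; eliminate column x from the other rows.
Row 2 update in column s3: 0 − 2·(1/5) = -2/5.

-2/5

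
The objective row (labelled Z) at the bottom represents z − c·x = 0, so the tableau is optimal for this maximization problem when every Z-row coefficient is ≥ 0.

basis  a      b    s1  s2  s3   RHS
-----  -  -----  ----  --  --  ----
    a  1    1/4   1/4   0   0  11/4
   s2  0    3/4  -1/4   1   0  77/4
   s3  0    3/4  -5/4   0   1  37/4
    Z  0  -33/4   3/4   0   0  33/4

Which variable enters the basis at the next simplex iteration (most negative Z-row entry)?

b

Negative Z-row entries: b: -33/4.
The most negative is -33/4 in column b, so b enters.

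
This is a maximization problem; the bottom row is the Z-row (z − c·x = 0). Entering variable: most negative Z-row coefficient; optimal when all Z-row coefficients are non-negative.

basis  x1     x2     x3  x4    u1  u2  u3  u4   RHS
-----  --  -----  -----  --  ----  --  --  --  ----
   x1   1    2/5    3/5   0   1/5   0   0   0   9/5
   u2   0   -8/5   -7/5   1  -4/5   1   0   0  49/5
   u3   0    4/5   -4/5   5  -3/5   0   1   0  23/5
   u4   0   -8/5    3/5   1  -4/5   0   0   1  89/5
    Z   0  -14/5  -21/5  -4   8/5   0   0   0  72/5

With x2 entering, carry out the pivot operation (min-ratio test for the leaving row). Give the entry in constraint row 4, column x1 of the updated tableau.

4

Ratio test on column x2 — row 1: (9/5)/(2/5) = 9/2; row 2: entry -8/5 ≤ 0; row 3: (23/5)/(4/5) = 23/4; row 4: entry -8/5 ≤ 0. Minimum is 9/2 at row 1 (x1 leaves); pivot element 2/5.
Divide row 1 by 2/5; eliminate column x2 from the other rows.
Row 4 update in column x1: 0 − (-8/5)·(5/2) = 4.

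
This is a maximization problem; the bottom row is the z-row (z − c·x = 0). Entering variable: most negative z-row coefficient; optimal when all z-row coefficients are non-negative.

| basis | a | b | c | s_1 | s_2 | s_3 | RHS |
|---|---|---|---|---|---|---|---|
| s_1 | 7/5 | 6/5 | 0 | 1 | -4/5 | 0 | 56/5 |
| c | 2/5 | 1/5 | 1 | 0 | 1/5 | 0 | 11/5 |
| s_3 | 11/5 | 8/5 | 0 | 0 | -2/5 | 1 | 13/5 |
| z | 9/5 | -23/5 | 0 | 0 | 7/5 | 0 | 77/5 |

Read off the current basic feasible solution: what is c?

c is basic (row 2); its value is the RHS of that row, 11/5.

11/5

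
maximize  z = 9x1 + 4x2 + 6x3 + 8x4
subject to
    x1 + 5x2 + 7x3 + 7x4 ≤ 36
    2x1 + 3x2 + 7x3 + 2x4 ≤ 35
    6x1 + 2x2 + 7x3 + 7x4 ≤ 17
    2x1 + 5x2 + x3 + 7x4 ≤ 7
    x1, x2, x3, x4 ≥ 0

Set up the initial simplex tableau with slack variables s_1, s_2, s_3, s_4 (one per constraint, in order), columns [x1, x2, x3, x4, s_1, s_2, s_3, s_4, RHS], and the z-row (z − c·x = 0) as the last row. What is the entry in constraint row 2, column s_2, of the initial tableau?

Slack s_2 belongs to constraint 2; its column is the unit vector e_2, so the entry in row 2 is 1.

1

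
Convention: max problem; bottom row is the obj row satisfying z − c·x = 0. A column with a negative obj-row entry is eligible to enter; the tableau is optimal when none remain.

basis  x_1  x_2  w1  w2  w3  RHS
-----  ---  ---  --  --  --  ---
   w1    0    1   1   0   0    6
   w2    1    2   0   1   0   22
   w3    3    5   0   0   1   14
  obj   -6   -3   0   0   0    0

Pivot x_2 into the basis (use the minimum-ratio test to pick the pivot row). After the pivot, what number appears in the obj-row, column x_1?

-21/5

Ratio test on column x_2 — row 1: 6/1 = 6; row 2: 22/2 = 11; row 3: 14/5 = 14/5. Minimum is 14/5 at row 3 (w3 leaves); pivot element 5.
Divide row 3 by 5; eliminate column x_2 from the other rows.
obj-row update in column x_1: -6 − (-3)·(3/5) = -21/5.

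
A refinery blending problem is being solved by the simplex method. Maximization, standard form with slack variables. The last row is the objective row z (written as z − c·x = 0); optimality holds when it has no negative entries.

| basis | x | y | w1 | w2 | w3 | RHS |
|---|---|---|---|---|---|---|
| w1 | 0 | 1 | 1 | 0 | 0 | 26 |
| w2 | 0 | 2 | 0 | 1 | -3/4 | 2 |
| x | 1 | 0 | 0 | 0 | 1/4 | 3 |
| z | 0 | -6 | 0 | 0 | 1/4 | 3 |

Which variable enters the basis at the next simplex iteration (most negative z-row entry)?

y

Negative z-row entries: y: -6.
The most negative is -6 in column y, so y enters.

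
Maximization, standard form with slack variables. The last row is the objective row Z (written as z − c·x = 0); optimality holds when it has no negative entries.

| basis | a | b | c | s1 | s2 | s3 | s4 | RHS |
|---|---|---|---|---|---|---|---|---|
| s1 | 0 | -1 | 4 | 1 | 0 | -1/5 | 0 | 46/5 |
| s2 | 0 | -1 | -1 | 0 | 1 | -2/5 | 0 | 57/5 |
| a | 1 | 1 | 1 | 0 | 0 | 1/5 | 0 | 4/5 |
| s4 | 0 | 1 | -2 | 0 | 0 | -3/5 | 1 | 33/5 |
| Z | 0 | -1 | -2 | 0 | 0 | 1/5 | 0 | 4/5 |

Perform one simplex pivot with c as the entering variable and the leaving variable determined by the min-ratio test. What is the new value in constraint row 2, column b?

Ratio test on column c — row 1: (46/5)/4 = 23/10; row 2: entry -1 ≤ 0; row 3: (4/5)/1 = 4/5; row 4: entry -2 ≤ 0. Minimum is 4/5 at row 3 (a leaves); pivot element 1.
Divide row 3 by 1; eliminate column c from the other rows.
Row 2 update in column b: -1 − (-1)·1 = 0.

0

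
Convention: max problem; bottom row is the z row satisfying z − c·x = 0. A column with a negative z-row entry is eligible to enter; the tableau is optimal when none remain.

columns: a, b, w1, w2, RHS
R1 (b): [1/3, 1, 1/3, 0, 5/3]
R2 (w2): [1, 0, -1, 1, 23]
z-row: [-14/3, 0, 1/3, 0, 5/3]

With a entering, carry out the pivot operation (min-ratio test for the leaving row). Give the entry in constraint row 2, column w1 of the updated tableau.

-2

Ratio test on column a — row 1: (5/3)/(1/3) = 5; row 2: 23/1 = 23. Minimum is 5 at row 1 (b leaves); pivot element 1/3.
Divide row 1 by 1/3; eliminate column a from the other rows.
Row 2 update in column w1: -1 − 1·1 = -2.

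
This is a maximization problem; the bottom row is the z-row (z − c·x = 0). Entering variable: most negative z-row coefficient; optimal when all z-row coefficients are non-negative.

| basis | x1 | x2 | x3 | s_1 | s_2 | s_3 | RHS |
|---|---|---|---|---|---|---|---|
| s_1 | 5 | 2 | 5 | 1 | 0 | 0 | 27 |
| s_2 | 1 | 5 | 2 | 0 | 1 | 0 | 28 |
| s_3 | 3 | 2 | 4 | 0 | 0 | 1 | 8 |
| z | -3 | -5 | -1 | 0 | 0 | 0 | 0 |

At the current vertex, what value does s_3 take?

8

s_3 is basic (row 3); its value is the RHS of that row, 8.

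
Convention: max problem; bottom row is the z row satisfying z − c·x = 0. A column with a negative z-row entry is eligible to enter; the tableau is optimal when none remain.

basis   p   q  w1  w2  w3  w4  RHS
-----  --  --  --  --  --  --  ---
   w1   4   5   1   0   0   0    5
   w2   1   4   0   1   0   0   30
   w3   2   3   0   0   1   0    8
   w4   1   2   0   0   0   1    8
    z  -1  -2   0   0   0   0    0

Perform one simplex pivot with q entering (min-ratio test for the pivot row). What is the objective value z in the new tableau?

Ratio test on column q — row 1: 5/5 = 1; row 2: 30/4 = 15/2; row 3: 8/3 = 8/3; row 4: 8/2 = 4. Minimum is 1 at row 1 (w1 leaves); pivot element 5.
Pivot on row 1; the z-row RHS becomes 0 − (-2)·1 = 2.

2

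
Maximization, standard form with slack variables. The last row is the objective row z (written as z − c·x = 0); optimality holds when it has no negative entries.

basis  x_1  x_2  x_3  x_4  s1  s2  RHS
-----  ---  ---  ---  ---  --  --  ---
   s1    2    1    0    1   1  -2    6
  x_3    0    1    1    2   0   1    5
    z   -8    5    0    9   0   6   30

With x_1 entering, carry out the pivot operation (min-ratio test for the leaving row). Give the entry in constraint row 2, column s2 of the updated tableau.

1

Ratio test on column x_1 — row 1: 6/2 = 3; row 2: entry 0 ≤ 0. Minimum is 3 at row 1 (s1 leaves); pivot element 2.
Divide row 1 by 2; eliminate column x_1 from the other rows.
Row 2 update in column s2: 1 − 0·(-1) = 1.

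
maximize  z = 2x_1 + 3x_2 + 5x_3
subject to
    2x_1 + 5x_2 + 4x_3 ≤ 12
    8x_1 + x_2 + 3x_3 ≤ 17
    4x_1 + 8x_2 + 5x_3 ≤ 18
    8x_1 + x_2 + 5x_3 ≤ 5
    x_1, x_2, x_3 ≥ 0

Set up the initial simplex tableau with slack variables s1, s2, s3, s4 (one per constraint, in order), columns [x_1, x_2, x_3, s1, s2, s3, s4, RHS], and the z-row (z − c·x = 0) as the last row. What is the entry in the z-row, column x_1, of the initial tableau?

The z-row carries the negated objective coefficients: the x_1 entry is -2.

-2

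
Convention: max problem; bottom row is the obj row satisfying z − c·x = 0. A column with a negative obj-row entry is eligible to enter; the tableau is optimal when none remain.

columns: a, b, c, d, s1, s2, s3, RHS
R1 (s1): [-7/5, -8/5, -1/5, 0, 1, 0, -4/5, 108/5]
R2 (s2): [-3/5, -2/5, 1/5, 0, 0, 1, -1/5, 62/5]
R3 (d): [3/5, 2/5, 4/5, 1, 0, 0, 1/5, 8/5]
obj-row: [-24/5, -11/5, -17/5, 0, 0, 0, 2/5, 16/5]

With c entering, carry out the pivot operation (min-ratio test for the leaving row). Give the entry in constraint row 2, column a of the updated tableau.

-3/4

Ratio test on column c — row 1: entry -1/5 ≤ 0; row 2: (62/5)/(1/5) = 62; row 3: (8/5)/(4/5) = 2. Minimum is 2 at row 3 (d leaves); pivot element 4/5.
Divide row 3 by 4/5; eliminate column c from the other rows.
Row 2 update in column a: -3/5 − (1/5)·(3/4) = -3/4.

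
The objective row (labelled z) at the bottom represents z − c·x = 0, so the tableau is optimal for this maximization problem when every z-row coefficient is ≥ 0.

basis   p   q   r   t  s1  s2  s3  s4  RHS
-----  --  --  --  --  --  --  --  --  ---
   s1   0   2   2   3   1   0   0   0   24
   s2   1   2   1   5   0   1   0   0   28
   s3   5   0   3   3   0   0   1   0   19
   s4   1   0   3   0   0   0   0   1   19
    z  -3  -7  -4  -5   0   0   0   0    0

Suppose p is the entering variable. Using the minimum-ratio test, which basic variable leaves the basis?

s3

Column p entries and ratios — s1: 0 ≤ 0, skip; s2: 28/1 = 28; s3: 19/5 = 19/5; s4: 19/1 = 19.
Smallest ratio is 19/5 in the row of s3, so s3 leaves.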